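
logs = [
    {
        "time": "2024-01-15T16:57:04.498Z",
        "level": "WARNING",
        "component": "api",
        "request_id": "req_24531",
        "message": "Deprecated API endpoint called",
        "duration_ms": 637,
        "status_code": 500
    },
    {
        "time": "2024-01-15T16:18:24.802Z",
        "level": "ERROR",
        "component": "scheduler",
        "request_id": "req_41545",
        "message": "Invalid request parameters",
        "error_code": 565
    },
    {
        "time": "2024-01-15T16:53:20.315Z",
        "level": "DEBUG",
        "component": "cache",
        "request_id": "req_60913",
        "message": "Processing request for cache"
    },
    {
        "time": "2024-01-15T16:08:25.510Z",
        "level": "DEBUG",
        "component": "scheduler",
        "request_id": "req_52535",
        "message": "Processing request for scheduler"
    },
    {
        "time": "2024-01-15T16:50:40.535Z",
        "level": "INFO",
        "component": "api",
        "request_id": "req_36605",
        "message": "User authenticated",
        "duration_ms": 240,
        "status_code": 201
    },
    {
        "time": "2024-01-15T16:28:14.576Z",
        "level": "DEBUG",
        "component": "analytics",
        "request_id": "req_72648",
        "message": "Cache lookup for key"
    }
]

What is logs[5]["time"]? "2024-01-15T16:28:14.576Z"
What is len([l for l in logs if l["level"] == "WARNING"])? 1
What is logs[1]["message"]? "Invalid request parameters"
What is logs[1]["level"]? "ERROR"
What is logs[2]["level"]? "DEBUG"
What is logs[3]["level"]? "DEBUG"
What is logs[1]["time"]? "2024-01-15T16:18:24.802Z"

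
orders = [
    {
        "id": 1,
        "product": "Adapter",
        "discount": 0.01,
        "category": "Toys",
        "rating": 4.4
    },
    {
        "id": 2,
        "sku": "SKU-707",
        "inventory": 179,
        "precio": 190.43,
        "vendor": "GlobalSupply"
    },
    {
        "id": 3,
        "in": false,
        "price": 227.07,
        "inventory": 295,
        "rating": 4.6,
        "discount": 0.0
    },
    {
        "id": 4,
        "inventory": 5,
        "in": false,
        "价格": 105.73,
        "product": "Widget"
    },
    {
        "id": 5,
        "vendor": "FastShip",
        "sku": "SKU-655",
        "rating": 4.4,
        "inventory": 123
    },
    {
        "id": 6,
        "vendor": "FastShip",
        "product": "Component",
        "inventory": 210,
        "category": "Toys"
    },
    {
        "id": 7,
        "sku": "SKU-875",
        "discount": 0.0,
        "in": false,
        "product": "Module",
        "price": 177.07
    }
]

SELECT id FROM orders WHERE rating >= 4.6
[3]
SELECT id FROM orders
[1, 2, 3, 4, 5, 6, 7]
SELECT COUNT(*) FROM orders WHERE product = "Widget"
1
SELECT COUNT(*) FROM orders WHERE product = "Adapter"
1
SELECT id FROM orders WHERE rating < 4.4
[]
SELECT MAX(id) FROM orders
7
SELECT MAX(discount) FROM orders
0.01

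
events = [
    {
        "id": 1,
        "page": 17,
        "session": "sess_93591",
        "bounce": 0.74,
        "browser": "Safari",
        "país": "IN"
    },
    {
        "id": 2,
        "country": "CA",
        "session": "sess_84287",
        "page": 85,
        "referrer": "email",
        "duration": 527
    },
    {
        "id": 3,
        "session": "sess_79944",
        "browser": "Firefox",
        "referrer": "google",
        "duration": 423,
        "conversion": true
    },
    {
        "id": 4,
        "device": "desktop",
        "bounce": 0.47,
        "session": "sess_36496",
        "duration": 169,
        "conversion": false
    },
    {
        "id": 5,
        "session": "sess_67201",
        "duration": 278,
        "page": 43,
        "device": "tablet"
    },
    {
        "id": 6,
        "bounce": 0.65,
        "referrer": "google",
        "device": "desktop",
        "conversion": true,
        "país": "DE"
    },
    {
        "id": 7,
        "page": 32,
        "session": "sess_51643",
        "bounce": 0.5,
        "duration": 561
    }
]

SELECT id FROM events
[1, 2, 3, 4, 5, 6, 7]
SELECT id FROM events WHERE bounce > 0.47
[1, 6, 7]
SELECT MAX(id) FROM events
7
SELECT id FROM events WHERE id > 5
[6, 7]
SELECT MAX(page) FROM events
85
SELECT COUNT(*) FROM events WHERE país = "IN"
1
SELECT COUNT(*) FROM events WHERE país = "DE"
1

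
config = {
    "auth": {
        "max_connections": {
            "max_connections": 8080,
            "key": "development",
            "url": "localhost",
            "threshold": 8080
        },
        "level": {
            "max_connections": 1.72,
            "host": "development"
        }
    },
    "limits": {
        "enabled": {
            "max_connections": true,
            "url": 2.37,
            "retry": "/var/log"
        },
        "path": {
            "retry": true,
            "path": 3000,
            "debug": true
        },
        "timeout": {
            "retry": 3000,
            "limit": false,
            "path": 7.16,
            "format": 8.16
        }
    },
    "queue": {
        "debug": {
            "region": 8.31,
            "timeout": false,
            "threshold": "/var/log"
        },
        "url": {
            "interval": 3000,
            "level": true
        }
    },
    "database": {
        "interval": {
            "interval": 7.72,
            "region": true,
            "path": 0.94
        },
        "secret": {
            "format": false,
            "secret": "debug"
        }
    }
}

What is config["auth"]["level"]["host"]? "development"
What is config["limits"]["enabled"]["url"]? 2.37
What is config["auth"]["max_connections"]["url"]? "localhost"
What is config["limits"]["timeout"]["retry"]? 3000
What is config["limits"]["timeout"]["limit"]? False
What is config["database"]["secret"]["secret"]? "debug"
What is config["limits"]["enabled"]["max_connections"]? True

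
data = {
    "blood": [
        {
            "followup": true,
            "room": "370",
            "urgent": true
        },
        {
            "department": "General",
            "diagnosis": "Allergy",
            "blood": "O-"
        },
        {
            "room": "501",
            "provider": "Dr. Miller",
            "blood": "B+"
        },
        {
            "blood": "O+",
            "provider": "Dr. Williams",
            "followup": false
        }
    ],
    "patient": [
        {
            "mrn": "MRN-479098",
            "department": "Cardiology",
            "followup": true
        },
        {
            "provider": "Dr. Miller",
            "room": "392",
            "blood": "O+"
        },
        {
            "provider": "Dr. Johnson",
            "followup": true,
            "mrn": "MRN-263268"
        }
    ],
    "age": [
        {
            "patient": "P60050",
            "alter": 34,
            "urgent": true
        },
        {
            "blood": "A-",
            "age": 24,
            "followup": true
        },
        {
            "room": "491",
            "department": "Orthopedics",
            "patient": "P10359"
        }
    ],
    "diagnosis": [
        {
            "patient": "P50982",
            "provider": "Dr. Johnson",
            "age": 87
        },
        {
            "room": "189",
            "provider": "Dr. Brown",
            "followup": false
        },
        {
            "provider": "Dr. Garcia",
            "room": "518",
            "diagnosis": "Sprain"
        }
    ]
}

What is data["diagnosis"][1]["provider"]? "Dr. Brown"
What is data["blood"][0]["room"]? "370"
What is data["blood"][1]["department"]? "General"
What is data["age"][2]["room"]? "491"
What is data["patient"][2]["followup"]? True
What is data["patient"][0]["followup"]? True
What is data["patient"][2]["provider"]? "Dr. Johnson"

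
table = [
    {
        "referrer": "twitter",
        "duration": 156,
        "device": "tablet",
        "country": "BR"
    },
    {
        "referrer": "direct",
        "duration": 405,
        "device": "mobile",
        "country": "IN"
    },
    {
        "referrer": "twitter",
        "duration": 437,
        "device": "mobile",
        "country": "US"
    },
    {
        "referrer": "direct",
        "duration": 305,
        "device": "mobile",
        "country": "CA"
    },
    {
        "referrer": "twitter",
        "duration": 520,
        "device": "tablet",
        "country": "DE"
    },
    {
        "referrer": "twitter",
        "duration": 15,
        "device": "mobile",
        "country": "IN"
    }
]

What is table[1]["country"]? "IN"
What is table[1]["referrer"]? "direct"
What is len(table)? 6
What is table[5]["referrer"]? "twitter"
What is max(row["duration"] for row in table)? 520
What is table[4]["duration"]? 520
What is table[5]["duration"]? 15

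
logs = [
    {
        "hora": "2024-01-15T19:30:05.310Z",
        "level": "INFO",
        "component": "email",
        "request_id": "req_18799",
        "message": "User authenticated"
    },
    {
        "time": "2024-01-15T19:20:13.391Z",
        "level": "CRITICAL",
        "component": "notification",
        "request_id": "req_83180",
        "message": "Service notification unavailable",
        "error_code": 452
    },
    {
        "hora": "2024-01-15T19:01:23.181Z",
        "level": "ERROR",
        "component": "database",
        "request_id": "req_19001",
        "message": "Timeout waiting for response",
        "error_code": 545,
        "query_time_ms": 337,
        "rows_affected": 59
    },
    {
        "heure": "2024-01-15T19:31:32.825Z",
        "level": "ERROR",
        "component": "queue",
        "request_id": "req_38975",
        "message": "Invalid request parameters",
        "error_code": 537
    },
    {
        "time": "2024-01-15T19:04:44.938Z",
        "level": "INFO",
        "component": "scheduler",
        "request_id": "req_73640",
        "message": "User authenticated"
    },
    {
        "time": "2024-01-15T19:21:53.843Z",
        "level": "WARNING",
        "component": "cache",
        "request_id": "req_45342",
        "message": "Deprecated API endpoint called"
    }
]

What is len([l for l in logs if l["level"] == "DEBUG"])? 0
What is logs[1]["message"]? "Service notification unavailable"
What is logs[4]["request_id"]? "req_73640"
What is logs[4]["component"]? "scheduler"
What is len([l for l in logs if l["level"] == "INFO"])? 2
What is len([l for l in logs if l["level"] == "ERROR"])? 2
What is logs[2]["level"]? "ERROR"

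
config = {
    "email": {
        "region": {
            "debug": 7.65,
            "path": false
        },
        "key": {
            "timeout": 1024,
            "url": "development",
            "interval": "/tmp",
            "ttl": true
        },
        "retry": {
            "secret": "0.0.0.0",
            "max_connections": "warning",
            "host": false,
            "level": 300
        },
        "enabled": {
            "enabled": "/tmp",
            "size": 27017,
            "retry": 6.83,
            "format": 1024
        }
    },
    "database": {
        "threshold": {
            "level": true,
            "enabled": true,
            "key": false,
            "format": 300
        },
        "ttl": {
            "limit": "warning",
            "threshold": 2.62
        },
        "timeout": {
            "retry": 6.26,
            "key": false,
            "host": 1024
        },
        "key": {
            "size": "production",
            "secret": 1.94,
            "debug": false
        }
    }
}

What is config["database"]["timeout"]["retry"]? 6.26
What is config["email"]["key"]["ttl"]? True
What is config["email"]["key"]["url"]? "development"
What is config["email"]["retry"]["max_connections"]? "warning"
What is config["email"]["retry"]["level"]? 300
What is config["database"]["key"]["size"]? "production"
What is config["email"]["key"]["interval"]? "/tmp"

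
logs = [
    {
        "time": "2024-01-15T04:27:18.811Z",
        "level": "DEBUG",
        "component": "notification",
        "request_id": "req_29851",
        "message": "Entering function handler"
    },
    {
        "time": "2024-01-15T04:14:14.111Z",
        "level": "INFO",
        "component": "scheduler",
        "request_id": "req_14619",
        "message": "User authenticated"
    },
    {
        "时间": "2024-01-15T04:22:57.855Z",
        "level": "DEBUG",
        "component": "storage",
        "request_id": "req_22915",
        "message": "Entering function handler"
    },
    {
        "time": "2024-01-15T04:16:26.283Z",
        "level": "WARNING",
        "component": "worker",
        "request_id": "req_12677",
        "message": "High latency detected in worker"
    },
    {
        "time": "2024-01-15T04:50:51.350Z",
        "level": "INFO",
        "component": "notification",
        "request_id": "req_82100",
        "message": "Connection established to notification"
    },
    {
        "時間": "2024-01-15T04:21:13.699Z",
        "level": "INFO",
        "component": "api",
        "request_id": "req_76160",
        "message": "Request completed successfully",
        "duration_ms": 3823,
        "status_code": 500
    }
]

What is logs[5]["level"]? "INFO"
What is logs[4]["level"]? "INFO"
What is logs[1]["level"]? "INFO"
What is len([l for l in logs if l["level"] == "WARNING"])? 1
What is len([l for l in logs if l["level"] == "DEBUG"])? 2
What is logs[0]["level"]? "DEBUG"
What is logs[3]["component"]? "worker"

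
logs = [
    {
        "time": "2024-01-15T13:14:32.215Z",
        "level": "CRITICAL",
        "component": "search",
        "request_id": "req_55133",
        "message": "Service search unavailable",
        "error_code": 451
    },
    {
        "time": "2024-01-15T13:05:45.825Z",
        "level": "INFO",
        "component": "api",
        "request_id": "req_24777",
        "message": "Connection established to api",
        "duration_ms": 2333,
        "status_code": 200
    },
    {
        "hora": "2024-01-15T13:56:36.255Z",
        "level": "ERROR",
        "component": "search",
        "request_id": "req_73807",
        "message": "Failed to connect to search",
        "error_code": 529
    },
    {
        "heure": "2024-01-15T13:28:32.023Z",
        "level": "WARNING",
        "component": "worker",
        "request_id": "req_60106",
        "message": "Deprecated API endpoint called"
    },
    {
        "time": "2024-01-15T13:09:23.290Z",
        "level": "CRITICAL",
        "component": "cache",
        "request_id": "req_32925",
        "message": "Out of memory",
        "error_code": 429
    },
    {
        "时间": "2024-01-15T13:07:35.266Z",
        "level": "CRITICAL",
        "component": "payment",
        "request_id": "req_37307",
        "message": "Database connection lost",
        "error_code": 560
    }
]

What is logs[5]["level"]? "CRITICAL"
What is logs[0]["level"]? "CRITICAL"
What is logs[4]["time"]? "2024-01-15T13:09:23.290Z"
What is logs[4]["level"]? "CRITICAL"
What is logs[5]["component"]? "payment"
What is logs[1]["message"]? "Connection established to api"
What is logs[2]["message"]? "Failed to connect to search"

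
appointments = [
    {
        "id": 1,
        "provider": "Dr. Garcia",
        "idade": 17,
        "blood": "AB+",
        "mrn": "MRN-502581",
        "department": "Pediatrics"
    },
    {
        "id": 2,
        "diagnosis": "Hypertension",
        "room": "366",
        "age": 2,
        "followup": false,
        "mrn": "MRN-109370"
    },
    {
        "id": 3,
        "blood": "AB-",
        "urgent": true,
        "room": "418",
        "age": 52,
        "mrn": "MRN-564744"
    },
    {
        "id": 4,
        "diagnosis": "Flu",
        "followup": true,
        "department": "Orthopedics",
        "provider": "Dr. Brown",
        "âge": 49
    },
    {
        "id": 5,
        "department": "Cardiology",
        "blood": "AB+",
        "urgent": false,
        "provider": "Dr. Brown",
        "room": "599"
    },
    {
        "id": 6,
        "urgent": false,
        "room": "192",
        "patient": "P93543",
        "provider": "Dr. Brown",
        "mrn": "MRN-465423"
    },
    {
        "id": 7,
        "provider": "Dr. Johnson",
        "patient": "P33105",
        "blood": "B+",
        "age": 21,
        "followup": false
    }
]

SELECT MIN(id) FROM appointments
1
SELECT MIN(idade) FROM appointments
17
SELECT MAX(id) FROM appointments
7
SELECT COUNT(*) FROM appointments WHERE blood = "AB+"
2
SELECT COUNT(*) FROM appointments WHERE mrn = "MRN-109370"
1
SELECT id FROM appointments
[1, 2, 3, 4, 5, 6, 7]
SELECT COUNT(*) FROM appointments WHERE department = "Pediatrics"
1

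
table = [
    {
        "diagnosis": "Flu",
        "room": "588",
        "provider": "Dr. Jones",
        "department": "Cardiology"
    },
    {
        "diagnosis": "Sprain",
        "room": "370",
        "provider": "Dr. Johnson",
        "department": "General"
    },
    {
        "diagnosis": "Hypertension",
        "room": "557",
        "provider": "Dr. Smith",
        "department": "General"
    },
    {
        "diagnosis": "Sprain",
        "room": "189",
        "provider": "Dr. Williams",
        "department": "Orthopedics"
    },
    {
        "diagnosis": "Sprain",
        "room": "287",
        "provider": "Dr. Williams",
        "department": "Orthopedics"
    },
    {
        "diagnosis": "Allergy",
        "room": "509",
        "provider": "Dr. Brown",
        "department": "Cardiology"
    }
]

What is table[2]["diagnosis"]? "Hypertension"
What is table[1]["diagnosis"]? "Sprain"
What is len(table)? 6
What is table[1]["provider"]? "Dr. Johnson"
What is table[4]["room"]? "287"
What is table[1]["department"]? "General"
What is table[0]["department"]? "Cardiology"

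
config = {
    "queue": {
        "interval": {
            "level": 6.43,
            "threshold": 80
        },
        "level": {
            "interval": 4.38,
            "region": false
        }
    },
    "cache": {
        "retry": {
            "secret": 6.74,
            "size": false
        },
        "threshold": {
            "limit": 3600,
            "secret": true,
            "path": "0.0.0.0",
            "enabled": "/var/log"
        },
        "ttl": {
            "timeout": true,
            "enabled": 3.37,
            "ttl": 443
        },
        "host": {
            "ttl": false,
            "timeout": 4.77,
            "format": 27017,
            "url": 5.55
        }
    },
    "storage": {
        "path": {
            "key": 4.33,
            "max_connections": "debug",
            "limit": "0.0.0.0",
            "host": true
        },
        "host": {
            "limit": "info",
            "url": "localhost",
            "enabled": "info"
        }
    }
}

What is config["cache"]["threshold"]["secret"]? True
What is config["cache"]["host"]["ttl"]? False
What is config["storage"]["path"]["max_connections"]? "debug"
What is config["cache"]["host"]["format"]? 27017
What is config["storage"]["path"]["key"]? 4.33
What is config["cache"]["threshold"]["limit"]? 3600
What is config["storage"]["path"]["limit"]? "0.0.0.0"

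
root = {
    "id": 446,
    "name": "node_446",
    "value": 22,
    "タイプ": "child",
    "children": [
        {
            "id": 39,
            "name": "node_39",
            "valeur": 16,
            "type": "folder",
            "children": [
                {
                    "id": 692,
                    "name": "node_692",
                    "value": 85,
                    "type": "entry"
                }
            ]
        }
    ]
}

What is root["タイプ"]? "child"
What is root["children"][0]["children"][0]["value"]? 85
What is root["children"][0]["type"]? "folder"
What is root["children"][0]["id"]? 39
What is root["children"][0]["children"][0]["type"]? "entry"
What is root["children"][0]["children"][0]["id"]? 692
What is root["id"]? 446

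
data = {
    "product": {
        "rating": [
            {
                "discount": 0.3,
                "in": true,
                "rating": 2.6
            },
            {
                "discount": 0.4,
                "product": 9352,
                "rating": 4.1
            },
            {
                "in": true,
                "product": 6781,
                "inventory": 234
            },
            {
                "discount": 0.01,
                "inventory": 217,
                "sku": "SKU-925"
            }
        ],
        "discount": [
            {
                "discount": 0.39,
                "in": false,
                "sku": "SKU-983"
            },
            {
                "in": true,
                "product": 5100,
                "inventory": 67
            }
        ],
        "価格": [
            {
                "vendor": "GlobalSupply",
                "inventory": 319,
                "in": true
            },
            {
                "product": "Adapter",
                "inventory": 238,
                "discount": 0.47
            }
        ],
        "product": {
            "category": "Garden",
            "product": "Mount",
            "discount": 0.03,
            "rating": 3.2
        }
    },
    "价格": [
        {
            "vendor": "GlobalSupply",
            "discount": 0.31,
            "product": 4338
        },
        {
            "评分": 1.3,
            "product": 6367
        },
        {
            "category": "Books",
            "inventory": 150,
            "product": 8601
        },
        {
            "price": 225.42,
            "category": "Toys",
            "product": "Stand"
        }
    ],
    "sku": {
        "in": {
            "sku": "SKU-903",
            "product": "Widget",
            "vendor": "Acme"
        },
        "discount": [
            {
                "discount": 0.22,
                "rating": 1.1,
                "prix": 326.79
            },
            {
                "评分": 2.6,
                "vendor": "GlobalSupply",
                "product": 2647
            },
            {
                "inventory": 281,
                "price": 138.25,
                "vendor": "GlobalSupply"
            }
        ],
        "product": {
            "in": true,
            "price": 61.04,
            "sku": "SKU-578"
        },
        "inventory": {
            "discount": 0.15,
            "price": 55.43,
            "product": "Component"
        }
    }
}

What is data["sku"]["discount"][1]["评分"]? 2.6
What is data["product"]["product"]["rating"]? 3.2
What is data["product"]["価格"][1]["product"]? "Adapter"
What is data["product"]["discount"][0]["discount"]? 0.39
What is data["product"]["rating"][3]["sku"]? "SKU-925"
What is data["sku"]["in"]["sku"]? "SKU-903"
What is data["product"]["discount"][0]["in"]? False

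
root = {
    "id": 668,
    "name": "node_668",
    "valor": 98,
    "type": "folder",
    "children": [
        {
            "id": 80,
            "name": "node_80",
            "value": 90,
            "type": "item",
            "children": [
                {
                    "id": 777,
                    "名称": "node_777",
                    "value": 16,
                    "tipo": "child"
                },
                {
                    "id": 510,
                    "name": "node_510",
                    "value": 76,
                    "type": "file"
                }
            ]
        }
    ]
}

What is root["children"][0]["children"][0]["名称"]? "node_777"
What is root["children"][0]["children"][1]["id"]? 510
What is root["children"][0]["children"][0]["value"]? 16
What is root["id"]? 668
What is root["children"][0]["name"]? "node_80"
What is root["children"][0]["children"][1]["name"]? "node_510"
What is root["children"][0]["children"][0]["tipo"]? "child"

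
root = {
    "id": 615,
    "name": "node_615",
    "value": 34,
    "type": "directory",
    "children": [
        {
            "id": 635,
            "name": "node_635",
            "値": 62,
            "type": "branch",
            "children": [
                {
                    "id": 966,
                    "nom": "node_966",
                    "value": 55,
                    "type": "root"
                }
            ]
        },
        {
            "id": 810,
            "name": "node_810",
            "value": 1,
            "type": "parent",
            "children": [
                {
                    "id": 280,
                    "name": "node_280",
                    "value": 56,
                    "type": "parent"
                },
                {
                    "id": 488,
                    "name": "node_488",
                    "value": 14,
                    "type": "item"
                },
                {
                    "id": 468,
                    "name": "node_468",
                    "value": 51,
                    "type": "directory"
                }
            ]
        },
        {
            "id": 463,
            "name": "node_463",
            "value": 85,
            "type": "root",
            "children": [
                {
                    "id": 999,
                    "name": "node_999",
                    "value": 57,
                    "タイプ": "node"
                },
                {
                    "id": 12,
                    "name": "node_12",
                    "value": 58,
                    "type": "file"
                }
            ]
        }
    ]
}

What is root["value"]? 34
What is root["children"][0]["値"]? 62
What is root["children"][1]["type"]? "parent"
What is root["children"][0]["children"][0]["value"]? 55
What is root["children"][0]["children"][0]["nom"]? "node_966"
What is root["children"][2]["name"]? "node_463"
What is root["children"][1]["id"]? 810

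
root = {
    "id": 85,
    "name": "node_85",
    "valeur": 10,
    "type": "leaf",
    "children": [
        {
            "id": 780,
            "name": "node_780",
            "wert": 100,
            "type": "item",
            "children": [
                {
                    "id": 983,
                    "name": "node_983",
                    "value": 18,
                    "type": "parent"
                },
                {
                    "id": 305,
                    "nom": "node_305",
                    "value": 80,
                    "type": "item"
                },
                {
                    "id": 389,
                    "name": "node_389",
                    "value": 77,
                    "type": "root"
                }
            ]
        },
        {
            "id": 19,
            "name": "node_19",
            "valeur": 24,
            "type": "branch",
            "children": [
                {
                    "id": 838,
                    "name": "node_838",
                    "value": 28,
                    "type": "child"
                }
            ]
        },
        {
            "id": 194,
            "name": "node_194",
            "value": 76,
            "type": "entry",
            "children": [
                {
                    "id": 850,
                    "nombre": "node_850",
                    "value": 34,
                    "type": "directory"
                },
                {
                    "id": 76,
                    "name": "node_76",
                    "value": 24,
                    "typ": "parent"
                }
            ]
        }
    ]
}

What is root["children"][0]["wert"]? 100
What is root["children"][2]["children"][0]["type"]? "directory"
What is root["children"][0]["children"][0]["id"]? 983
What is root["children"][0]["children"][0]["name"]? "node_983"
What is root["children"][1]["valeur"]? 24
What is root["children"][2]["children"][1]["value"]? 24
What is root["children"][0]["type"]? "item"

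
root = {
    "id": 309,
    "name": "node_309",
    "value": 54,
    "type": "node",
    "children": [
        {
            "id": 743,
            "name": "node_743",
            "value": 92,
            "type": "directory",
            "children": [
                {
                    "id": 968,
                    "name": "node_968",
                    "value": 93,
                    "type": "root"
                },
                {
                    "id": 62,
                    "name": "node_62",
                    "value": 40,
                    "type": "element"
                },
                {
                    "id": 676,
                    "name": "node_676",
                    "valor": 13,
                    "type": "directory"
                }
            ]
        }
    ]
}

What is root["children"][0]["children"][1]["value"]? 40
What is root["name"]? "node_309"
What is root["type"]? "node"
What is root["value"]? 54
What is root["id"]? 309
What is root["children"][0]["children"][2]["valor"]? 13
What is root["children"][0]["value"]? 92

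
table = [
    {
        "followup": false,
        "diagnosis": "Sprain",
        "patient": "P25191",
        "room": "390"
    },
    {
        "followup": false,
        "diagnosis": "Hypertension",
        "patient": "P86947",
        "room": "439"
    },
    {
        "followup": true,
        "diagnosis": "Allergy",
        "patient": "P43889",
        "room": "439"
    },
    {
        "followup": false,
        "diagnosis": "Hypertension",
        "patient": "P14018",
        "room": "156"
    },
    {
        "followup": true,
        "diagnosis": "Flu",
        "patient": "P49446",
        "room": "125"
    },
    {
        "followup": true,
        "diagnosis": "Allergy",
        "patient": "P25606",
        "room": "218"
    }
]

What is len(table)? 6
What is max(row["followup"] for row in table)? True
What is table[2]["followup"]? True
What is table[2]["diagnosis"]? "Allergy"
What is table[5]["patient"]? "P25606"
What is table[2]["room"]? "439"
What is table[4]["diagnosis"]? "Flu"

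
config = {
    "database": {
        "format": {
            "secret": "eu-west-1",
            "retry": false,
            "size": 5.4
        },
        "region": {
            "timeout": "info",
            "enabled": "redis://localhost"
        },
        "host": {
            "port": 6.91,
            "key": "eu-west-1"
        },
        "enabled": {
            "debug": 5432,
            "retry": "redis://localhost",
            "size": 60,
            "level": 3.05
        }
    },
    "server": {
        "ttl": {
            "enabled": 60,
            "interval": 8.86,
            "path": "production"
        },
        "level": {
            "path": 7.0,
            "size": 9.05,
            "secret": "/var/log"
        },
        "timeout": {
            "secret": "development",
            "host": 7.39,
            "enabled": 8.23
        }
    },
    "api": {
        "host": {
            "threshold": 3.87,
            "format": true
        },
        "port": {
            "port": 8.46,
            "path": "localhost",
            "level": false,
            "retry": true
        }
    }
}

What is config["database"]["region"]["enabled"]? "redis://localhost"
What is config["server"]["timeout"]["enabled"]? 8.23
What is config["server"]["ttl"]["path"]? "production"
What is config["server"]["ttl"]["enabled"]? 60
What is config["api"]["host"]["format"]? True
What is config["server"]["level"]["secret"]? "/var/log"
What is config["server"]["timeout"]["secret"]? "development"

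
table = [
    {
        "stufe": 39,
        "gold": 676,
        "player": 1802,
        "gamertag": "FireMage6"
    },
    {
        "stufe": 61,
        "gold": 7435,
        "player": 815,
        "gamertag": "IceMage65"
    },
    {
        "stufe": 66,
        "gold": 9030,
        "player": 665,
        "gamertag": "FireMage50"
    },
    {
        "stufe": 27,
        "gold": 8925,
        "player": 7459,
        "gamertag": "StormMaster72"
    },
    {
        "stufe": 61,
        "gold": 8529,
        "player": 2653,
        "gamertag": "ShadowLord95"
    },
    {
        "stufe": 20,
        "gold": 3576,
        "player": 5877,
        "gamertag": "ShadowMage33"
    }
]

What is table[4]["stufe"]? 61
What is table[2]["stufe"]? 66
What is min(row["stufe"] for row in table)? 20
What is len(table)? 6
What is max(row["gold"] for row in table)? 9030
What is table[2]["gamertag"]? "FireMage50"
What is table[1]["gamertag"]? "IceMage65"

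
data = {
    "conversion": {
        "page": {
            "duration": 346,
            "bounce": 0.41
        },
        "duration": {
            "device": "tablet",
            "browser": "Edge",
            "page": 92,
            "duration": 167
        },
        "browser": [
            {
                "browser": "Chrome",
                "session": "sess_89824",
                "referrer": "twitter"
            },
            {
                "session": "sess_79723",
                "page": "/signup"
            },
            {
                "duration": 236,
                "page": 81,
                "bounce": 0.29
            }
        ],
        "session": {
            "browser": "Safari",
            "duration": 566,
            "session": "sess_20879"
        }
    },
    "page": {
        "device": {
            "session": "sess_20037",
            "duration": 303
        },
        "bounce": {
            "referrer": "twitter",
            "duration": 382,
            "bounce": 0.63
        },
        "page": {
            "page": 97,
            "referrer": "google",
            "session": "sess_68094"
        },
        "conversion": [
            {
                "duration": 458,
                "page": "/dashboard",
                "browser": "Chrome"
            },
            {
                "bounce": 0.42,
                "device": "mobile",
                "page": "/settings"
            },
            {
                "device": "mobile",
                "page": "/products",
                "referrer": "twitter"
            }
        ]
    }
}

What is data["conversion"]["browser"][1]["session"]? "sess_79723"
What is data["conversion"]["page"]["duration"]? 346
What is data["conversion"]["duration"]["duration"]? 167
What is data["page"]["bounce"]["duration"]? 382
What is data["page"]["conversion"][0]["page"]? "/dashboard"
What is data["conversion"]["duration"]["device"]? "tablet"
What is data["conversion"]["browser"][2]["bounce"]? 0.29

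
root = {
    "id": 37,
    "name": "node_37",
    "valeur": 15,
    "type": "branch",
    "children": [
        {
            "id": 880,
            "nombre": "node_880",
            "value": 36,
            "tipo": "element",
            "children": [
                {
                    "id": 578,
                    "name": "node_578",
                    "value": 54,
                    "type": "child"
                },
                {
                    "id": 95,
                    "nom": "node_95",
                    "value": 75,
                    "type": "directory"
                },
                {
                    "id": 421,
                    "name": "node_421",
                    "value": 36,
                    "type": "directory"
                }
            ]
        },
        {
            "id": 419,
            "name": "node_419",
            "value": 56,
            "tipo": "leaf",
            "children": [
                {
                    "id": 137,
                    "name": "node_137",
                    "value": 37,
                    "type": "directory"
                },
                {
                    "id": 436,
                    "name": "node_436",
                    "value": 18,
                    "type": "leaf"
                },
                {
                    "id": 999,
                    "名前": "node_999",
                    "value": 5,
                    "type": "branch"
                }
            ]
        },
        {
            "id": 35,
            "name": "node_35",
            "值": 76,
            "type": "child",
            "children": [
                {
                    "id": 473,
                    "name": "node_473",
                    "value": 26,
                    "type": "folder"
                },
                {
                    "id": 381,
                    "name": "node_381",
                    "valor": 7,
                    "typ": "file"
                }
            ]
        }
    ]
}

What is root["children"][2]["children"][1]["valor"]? 7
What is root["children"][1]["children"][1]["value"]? 18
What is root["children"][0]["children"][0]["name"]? "node_578"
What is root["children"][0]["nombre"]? "node_880"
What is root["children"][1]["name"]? "node_419"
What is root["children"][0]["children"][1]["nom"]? "node_95"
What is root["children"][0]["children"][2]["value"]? 36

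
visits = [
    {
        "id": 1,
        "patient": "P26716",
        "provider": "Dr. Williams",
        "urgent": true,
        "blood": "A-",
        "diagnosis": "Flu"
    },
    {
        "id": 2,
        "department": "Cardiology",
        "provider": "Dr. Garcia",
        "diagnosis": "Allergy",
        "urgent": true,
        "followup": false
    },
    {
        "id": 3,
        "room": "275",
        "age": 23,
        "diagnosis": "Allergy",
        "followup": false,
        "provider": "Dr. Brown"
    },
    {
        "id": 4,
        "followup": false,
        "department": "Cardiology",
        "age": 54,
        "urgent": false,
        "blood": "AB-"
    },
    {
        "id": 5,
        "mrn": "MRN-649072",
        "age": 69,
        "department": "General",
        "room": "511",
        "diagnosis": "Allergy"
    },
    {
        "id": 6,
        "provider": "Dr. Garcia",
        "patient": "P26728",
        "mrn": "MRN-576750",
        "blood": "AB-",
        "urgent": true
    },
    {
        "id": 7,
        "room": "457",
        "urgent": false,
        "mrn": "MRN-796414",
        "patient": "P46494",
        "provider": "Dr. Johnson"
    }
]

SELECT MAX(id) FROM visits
7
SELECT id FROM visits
[1, 2, 3, 4, 5, 6, 7]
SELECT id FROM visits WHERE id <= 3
[1, 2, 3]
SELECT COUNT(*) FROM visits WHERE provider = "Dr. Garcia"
2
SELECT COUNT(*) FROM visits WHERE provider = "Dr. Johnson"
1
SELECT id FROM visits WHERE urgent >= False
[1, 2, 4, 6, 7]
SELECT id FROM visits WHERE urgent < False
[]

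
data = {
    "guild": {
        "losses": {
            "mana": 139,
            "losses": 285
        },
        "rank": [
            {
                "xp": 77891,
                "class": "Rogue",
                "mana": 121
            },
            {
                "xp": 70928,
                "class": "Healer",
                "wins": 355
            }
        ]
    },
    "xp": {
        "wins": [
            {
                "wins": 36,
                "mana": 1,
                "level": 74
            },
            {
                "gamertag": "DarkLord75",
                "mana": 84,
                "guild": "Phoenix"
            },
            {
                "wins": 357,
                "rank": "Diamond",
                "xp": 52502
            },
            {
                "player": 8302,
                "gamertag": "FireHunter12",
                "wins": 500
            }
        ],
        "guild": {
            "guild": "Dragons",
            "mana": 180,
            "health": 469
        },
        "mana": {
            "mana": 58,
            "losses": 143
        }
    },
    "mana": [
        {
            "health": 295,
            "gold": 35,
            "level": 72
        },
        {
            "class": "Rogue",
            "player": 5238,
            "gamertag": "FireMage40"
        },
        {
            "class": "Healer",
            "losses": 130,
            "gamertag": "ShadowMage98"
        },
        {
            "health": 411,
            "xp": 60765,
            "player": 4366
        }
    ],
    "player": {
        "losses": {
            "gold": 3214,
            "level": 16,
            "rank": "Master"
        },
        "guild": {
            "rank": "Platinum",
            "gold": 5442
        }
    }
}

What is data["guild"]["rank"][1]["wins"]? 355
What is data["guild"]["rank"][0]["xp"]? 77891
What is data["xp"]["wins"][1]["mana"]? 84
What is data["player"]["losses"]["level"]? 16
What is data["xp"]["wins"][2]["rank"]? "Diamond"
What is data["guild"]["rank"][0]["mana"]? 121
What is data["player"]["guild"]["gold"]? 5442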